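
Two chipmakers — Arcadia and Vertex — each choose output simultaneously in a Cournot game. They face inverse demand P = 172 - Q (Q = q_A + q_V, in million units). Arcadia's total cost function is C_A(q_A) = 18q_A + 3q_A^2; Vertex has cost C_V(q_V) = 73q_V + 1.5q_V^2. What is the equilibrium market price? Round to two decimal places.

138.44

Arcadia's profit: π_A = (172 - Q)q_A - (18q_A + 3q_A²). Setting ∂π_A/∂q_A = 0: 154 - 8q_A - (q_V) = 0.
Vertex's first-order condition: 99 - 5q_V - (q_A) = 0.
So q_A = (154 - q_V)/8 and q_V = (99 - q_A)/5.
Solving the pair: q_A = 671/39, q_V = 638/39.
Total output Q = 1309/39, so price P = 172 - 1309/39 = 138.4359.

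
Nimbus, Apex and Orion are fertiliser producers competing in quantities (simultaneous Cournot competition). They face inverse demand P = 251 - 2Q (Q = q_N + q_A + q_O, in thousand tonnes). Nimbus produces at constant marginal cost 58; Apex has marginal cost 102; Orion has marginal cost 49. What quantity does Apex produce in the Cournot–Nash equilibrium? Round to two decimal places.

Nimbus's profit: π_N = (251 - 2Q)q_N - (58q_N). Setting ∂π_N/∂q_N = 0: 193 - 4q_N - 2(q_A + q_O) = 0.
Apex's first-order condition: 149 - 4q_A - 2(q_N + q_O) = 0.
Orion's first-order condition: 202 - 4q_O - 2(q_N + q_A) = 0.
Summing all 3 equations gives 544 − 8Q = 0, hence Q = 68.
Back-substituting: q_N = (193 − 136)/2 = 57/2, q_A = (149 − 136)/2 = 13/2, q_O = (202 − 136)/2 = 33.

6.50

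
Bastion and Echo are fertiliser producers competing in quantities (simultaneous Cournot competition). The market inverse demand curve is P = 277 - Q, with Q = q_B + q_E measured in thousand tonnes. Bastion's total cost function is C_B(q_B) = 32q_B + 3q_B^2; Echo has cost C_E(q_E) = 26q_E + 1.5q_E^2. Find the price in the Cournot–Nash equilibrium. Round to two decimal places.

206.82

Bastion's profit: π_B = (277 - Q)q_B - (32q_B + 3q_B²). Setting ∂π_B/∂q_B = 0: 245 - 8q_B - (q_E) = 0.
Echo's first-order condition: 251 - 5q_E - (q_B) = 0.
Rearranging gives the reaction functions q_B = (245 - q_E)/8 and q_E = (251 - q_B)/5.
Solving the pair: q_B = 974/39, q_E = 1763/39.
Total output Q = 70.1795, so price P = 277 - 70.1795 = 206.8205.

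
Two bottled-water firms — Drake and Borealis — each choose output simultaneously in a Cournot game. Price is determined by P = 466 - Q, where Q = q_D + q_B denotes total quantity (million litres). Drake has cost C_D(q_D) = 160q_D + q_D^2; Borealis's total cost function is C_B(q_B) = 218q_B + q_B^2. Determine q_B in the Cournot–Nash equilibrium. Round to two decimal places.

Drake's profit: π_D = (466 - Q)q_D - (160q_D + q_D²). Setting ∂π_D/∂q_D = 0: 306 - 4q_D - (q_B) = 0.
Borealis's profit: π_B = (466 - Q)q_B - (218q_B + q_B²). Setting ∂π_B/∂q_B = 0: 248 - 4q_B - (q_D) = 0.
Rearranging gives the reaction functions q_D = (306 - q_B)/4 and q_B = (248 - q_D)/4.
Substituting one into the other gives q_D = 976/15 and q_B = 686/15.

45.73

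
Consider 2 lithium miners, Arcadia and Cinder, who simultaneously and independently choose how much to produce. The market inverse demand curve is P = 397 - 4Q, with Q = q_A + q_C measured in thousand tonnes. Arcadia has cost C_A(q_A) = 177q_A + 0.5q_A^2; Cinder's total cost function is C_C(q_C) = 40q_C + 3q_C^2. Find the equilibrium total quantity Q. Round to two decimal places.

36.23

Arcadia's profit: π_A = (397 - 4Q)q_A - (177q_A + (1/2)q_A²). Setting ∂π_A/∂q_A = 0: 220 - 9q_A - 4(q_C) = 0.
Cinder's first-order condition: 357 - 14q_C - 4(q_A) = 0.
Best responses: q_A = (220 - 4q_C)/9, q_C = (357 - 4q_A)/14.
Substituting one into the other gives q_A = 826/55 and q_C = 21.2091.
Total output Q = 826/55 + 21.2091 = 797/22.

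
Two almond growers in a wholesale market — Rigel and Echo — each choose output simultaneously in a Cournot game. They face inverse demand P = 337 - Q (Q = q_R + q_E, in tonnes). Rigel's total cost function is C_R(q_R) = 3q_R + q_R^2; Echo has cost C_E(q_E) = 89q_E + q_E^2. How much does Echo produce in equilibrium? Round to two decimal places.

43.87

Rigel's profit: π_R = (337 - Q)q_R - (3q_R + q_R²). Setting ∂π_R/∂q_R = 0: 334 - 4q_R - (q_E) = 0.
Echo's first-order condition: 248 - 4q_E - (q_R) = 0.
Best responses: q_R = (334 - q_E)/4, q_E = (248 - q_R)/4.
Solving the pair: q_R = 1088/15, q_E = 658/15.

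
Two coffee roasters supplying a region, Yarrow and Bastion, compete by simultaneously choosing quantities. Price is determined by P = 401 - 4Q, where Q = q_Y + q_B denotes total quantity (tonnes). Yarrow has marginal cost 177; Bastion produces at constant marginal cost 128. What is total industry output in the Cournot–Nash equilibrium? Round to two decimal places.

41.42

Yarrow's profit: π_Y = (401 - 4Q)q_Y - (177q_Y). Setting ∂π_Y/∂q_Y = 0: 224 - 8q_Y - 4(q_B) = 0.
Bastion's profit: π_B = (401 - 4Q)q_B - (128q_B). Setting ∂π_B/∂q_B = 0: 273 - 8q_B - 4(q_Y) = 0.
So q_Y = (224 - 4q_B)/8 and q_B = (273 - 4q_Y)/8.
Substituting one into the other gives q_Y = 175/12 and q_B = 161/6.
Total output Q = 175/12 + 161/6 = 497/12.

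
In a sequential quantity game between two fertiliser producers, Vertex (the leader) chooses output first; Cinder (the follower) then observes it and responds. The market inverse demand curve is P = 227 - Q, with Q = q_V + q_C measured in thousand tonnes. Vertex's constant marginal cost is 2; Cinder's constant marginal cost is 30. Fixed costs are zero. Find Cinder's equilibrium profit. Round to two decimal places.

Solve by backward induction. Given q_V, the follower Cinder maximises π_C = (227 - q_V - q_C)q_C - 30q_C.
Setting the follower's marginal profit to zero, 197 - q_V - 2q_C = 0, i.e. q_C = (197 - q_V)/2.
The leader anticipates this reaction. Substituting into P = 227 - Q gives P = 257/2 - (1/2)q_V, so π_V = (257/2 - (1/2)q_V)q_V - 2q_V.
The leader's first-order condition 253/2 - q_V = 0 yields q_V = 253/2.
Then q_C = (197 - 253/2)/2 = 141/4.
Price P = 227 - 647/4 = 261/4.
Cinder's profit: (261/4 - 30)·(141/4) = 1242.5625.

1242.56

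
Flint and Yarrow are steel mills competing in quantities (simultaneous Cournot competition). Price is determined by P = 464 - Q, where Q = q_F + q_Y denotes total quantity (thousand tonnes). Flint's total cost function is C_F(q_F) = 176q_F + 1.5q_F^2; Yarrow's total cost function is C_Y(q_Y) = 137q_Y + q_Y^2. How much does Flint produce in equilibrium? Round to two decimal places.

Flint's profit: π_F = (464 - Q)q_F - (176q_F + (3/2)q_F²). Setting ∂π_F/∂q_F = 0: 288 - 5q_F - (q_Y) = 0.
Yarrow's first-order condition: 327 - 4q_Y - (q_F) = 0.
Rearranging gives the reaction functions q_F = (288 - q_Y)/5 and q_Y = (327 - q_F)/4.
Substituting one into the other gives q_F = 825/19 and q_Y = 1347/19.

43.42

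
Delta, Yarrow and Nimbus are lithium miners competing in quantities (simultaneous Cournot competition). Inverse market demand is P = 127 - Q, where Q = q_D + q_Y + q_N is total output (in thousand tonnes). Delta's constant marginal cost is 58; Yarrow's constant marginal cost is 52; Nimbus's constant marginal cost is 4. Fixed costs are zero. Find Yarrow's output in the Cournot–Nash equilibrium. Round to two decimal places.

Delta's profit: π_D = (127 - Q)q_D - (58q_D). Setting ∂π_D/∂q_D = 0: 69 - 2q_D - (q_Y + q_N) = 0.
Yarrow's profit: π_Y = (127 - Q)q_Y - (52q_Y). Setting ∂π_Y/∂q_Y = 0: 75 - 2q_Y - (q_D + q_N) = 0.
Nimbus's first-order condition: 123 - 2q_N - (q_D + q_Y) = 0.
Adding the 3 first-order conditions: 267 − 4Q = 0, so Q = 267/4.
Back-substituting: q_D = (69 − 267/4) = 9/4, q_Y = (75 − 267/4) = 33/4, q_N = (123 − 267/4) = 225/4.

8.25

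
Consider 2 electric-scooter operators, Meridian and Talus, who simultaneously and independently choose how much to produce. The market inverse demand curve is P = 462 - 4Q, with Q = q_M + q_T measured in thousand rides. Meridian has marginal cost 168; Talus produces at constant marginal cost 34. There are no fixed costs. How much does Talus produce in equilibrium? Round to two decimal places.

46.83

Meridian's profit: π_M = (462 - 4Q)q_M - (168q_M). Setting ∂π_M/∂q_M = 0: 294 - 8q_M - 4(q_T) = 0.
Talus's profit: π_T = (462 - 4Q)q_T - (34q_T). Setting ∂π_T/∂q_T = 0: 428 - 8q_T - 4(q_M) = 0.
Rearranging gives the reaction functions q_M = (294 - 4q_T)/8 and q_T = (428 - 4q_M)/8.
Substituting one into the other gives q_M = 40/3 and q_T = 281/6.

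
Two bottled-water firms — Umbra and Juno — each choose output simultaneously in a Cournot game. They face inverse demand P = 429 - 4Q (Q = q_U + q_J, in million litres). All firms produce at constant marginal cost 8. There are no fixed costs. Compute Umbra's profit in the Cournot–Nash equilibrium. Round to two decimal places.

4923.36

Each firm earns π_i = (429 - 4Q)q_i - 8q_i.
Setting ∂π_i/∂q_i = 0 with rivals' quantities fixed: 421 - 8q_i - 4q_j = 0.
By symmetry each firm produces the same amount; substituting q_j = q_i yields q_i = 421/12.
Price P = 429 - 4·(421/6) = 445/3.
Umbra's profit: (445/3 - 8)·(421/12) = 4923.3611.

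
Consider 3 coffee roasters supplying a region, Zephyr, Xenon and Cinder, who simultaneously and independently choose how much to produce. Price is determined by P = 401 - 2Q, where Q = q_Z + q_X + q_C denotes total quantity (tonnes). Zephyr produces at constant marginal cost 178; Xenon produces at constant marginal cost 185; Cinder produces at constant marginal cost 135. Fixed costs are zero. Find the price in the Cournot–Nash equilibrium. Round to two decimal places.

Zephyr's profit: π_Z = (401 - 2Q)q_Z - (178q_Z). Setting ∂π_Z/∂q_Z = 0: 223 - 4q_Z - 2(q_X + q_C) = 0.
Xenon's first-order condition: 216 - 4q_X - 2(q_Z + q_C) = 0.
Cinder's profit: π_C = (401 - 2Q)q_C - (135q_C). Setting ∂π_C/∂q_C = 0: 266 - 4q_C - 2(q_Z + q_X) = 0.
Summing all 3 equations gives 705 − 8Q = 0, hence Q = 705/8.
Back-substituting: q_Z = (223 − 705/4)/2 = 187/8, q_X = (216 − 705/4)/2 = 159/8, q_C = (266 − 705/4)/2 = 359/8.
Total output Q = 705/8, so price P = 401 - 2·(705/8) = 899/4.

224.75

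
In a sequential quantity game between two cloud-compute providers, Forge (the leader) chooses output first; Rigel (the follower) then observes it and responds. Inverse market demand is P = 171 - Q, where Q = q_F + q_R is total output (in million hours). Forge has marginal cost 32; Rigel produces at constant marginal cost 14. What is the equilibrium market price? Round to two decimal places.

62.25

The follower Rigel best-responds to any q_F: π_R = (171 - Q)q_R - 14q_R.
∂π_R/∂q_R = 157 - q_F - 2q_R = 0 gives the reaction function q_R = (157 - q_F)/2.
Forge substitutes q_R(q_F) into its own profit: π_F = q_F(171 - q_F - (157 - q_F)/2) - 32q_F = (185/2 - (1/2)q_F)q_F - 32q_F.
The leader's first-order condition 121/2 - q_F = 0 yields q_F = 121/2.
Then q_R = (157 - 121/2)/2 = 193/4.
Total output Q = 435/4, so price P = 171 - 435/4 = 249/4.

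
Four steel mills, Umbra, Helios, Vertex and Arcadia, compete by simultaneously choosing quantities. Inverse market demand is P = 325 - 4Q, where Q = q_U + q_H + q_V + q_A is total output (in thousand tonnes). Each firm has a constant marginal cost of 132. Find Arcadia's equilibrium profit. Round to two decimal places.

Each firm earns π_i = (325 - 4Q)q_i - 132q_i.
First-order condition (treating rivals' output as given): 193 - 8q_i - 4·Σ_{j≠i} q_j = 0.
With identical firms every q_j equals q_i, so Σ_{j≠i} q_j = 3q_i and 193 = 20q_i, giving q_i = 193/20.
Price P = 325 - 4·(193/5) = 853/5.
Arcadia's profit: (853/5 - 132)·(193/20) = 372.4900.

372.49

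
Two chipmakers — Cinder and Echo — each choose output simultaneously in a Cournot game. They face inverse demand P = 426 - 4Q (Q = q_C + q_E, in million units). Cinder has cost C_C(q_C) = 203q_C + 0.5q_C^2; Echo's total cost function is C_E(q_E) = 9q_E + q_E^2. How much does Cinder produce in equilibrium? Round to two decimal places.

Cinder's profit: π_C = (426 - 4Q)q_C - (203q_C + (1/2)q_C²). Setting ∂π_C/∂q_C = 0: 223 - 9q_C - 4(q_E) = 0.
Echo's profit: π_E = (426 - 4Q)q_E - (9q_E + q_E²). Setting ∂π_E/∂q_E = 0: 417 - 10q_E - 4(q_C) = 0.
So q_C = (223 - 4q_E)/9 and q_E = (417 - 4q_C)/10.
Substituting one into the other gives q_C = 281/37 and q_E = 38.6622.

7.59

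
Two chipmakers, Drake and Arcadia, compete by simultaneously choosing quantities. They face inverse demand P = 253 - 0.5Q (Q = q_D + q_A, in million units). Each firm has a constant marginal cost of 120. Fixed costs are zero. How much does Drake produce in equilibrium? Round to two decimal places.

88.67

A representative firm's profit is π_i = q_i(253 - 0.5Q) - 120q_i.
Setting ∂π_i/∂q_i = 0 with rivals' quantities fixed: 133 - q_i - (1/2)q_j = 0.
With identical firms every q_j equals q_i, so q_j = q_i and 133 = (3/2)q_i, giving q_i = 266/3.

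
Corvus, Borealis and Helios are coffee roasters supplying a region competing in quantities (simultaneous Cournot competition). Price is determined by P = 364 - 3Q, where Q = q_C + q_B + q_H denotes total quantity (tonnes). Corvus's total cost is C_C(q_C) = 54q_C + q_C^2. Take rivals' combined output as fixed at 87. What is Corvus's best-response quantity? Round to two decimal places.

With rivals' combined output fixed at 87, Corvus's profit is π_C = (364 - 3·87 - 3q_C)q_C - (54q_C + q_C²) = (103 - 3q_C)q_C - (54q_C + q_C²).
∂π_C/∂q_C = 49 - 8q_C = 0, so q_C = 49/8.

6.13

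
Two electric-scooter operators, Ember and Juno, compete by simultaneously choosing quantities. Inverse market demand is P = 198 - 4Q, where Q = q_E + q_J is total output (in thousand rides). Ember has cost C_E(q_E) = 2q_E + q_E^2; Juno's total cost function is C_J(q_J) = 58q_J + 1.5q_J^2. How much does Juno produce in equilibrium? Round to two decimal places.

6.55

Ember's profit: π_E = (198 - 4Q)q_E - (2q_E + q_E²). Setting ∂π_E/∂q_E = 0: 196 - 10q_E - 4(q_J) = 0.
Juno's profit: π_J = (198 - 4Q)q_J - (58q_J + (3/2)q_J²). Setting ∂π_J/∂q_J = 0: 140 - 11q_J - 4(q_E) = 0.
Rearranging gives the reaction functions q_E = (196 - 4q_J)/10 and q_J = (140 - 4q_E)/11.
Substituting one into the other gives q_E = 798/47 and q_J = 308/47.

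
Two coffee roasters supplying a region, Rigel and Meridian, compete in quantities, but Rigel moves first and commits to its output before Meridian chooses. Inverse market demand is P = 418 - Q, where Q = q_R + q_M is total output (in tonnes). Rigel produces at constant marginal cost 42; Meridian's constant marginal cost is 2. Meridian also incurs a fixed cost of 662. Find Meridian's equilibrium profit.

14714

Solve by backward induction. Given q_R, the follower Meridian maximises π_M = (418 - q_R - q_M)q_M - 2q_M.
Setting the follower's marginal profit to zero, 416 - q_R - 2q_M = 0, i.e. q_M = (416 - q_R)/2.
The leader anticipates this reaction. Substituting into P = 418 - Q gives P = 210 - (1/2)q_R, so π_R = (210 - (1/2)q_R)q_R - 42q_R.
Leader FOC: 168 - q_R = 0, so q_R = 168.
Then q_M = (416 - 168)/2 = 124.
Price P = 418 - 292 = 126.
Meridian's profit: (126 - 2)·124 - 662 = 14714.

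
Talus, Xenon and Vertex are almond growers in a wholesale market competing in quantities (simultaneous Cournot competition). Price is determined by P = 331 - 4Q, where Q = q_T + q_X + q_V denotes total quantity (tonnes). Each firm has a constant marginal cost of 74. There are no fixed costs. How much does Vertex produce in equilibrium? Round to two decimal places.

A representative firm's profit is π_i = q_i(331 - 4Q) - 74q_i.
Setting ∂π_i/∂q_i = 0 with rivals' quantities fixed: 257 - 8q_i - 4·Σ_{j≠i} q_j = 0.
By symmetry each firm produces the same amount; substituting Σ_{j≠i} q_j = 2q_i yields q_i = 257/16.

16.06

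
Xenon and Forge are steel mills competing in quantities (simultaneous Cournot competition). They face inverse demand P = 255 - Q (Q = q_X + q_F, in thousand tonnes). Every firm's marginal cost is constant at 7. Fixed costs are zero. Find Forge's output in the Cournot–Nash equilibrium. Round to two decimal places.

82.67

A representative firm's profit is π_i = q_i(255 - Q) - 7q_i.
First-order condition (treating rivals' output as given): 248 - 2q_i - q_j = 0.
By symmetry each firm produces the same amount; substituting q_j = q_i yields q_i = 248/3.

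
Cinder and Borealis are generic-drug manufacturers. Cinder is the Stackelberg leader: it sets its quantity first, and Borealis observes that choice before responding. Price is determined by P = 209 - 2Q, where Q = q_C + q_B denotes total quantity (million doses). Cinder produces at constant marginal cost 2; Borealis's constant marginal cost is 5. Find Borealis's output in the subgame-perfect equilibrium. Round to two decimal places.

The follower Borealis best-responds to any q_C: π_B = (209 - 2Q)q_B - 5q_B.
Setting the follower's marginal profit to zero, 204 - 2q_C - 4q_B = 0, i.e. q_B = (204 - 2q_C)/4.
The leader anticipates this reaction. Substituting into P = 209 - 2Q gives P = 107 - q_C, so π_C = (107 - q_C)q_C - 2q_C.
Leader FOC: 105 - 2q_C = 0, so q_C = 105/2.
Then q_B = (204 - 2·(105/2))/4 = 99/4.

24.75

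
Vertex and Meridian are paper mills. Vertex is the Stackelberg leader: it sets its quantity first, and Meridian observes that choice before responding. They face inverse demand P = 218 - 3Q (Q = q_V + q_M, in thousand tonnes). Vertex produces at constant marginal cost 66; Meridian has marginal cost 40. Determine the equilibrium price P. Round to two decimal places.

97.50

Solve by backward induction. Given q_V, the follower Meridian maximises π_M = (218 - 3q_V - 3q_M)q_M - 40q_M.
Follower FOC: 178 - 3q_V - 6q_M = 0, so q_M(q_V) = (178 - 3q_V)/6.
The leader anticipates this reaction. Substituting into P = 218 - 3Q gives P = 129 - (3/2)q_V, so π_V = (129 - (3/2)q_V)q_V - 66q_V.
Leader FOC: 63 - 3q_V = 0, so q_V = 21.
Then q_M = (178 - 3·21)/6 = 115/6.
Total output Q = 241/6, so price P = 218 - 3·(241/6) = 195/2.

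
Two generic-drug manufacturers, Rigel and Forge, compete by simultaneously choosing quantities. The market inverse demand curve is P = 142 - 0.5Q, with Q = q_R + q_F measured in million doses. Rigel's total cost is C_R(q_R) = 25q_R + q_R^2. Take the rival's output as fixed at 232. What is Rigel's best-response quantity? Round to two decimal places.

With the rival's output fixed at 232, Rigel's profit is π_R = (142 - (1/2)·232 - (1/2)q_R)q_R - (25q_R + q_R²) = (26 - (1/2)q_R)q_R - (25q_R + q_R²).
∂π_R/∂q_R = 1 - 3q_R = 0, so q_R = 1/3.

0.33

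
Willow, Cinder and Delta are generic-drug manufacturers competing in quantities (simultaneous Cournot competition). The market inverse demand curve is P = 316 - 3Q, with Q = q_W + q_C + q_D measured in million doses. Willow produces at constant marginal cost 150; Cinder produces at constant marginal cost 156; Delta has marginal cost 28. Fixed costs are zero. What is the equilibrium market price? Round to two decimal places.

Willow's profit: π_W = (316 - 3Q)q_W - (150q_W). Setting ∂π_W/∂q_W = 0: 166 - 6q_W - 3(q_C + q_D) = 0.
Cinder's profit: π_C = (316 - 3Q)q_C - (156q_C). Setting ∂π_C/∂q_C = 0: 160 - 6q_C - 3(q_W + q_D) = 0.
Delta's first-order condition: 288 - 6q_D - 3(q_W + q_C) = 0.
Adding the 3 first-order conditions: 614 − 12Q = 0, so Q = 307/6.
Back-substituting: q_W = (166 − 307/2)/3 = 25/6, q_C = (160 − 307/2)/3 = 13/6, q_D = (288 − 307/2)/3 = 269/6.
Total output Q = 307/6, so price P = 316 - 3·(307/6) = 325/2.

162.50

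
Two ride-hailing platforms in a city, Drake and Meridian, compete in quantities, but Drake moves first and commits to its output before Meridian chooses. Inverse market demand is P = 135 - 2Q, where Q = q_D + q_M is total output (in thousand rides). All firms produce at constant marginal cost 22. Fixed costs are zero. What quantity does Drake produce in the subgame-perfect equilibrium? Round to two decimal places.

28.25

Solve by backward induction. Given q_D, the follower Meridian maximises π_M = (135 - 2q_D - 2q_M)q_M - 22q_M.
Setting the follower's marginal profit to zero, 113 - 2q_D - 4q_M = 0, i.e. q_M = (113 - 2q_D)/4.
Drake substitutes q_M(q_D) into its own profit: π_D = q_D(135 - 2q_D - (113 - 2q_D)/2) - 22q_D = (157/2 - q_D)q_D - 22q_D.
Maximising: ∂π_D/∂q_D = 113/2 - 2q_D = 0, giving q_D = 113/4.
Then q_M = (113 - 2·(113/4))/4 = 113/8.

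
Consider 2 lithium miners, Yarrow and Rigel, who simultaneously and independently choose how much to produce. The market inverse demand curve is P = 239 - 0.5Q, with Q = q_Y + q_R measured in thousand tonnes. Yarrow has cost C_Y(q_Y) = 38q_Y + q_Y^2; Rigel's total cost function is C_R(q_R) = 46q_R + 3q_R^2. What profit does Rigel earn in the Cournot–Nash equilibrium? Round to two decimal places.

Yarrow's profit: π_Y = (239 - 0.5Q)q_Y - (38q_Y + q_Y²). Setting ∂π_Y/∂q_Y = 0: 201 - 3q_Y - (1/2)(q_R) = 0.
Rigel's profit: π_R = (239 - 0.5Q)q_R - (46q_R + 3q_R²). Setting ∂π_R/∂q_R = 0: 193 - 7q_R - (1/2)(q_Y) = 0.
Best responses: q_Y = (201 - (1/2)q_R)/3, q_R = (193 - (1/2)q_Y)/7.
Solving the pair: q_Y = 63.1566, q_R = 1914/83.
Price P = 239 - (1/2)·86.2169 = 195.8916.
Rigel's profit: 195.8916·(1914/83) - 46·(1914/83) - 3(1914/83)² = 1861.2115.

1861.21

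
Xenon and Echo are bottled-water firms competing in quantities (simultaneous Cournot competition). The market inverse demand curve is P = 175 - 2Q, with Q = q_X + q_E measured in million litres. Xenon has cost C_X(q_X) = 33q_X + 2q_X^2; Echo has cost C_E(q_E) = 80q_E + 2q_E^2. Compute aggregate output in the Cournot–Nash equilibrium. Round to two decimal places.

23.70

Xenon's profit: π_X = (175 - 2Q)q_X - (33q_X + 2q_X²). Setting ∂π_X/∂q_X = 0: 142 - 8q_X - 2(q_E) = 0.
Echo's first-order condition: 95 - 8q_E - 2(q_X) = 0.
So q_X = (142 - 2q_E)/8 and q_E = (95 - 2q_X)/8.
Substituting one into the other gives q_X = 473/30 and q_E = 119/15.
Total output Q = 473/30 + 119/15 = 237/10.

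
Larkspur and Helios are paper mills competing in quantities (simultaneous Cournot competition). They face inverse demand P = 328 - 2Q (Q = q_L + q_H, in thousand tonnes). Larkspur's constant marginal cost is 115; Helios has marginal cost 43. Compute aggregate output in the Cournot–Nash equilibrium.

Larkspur's profit: π_L = (328 - 2Q)q_L - (115q_L). Setting ∂π_L/∂q_L = 0: 213 - 4q_L - 2(q_H) = 0.
Helios's profit: π_H = (328 - 2Q)q_H - (43q_H). Setting ∂π_H/∂q_H = 0: 285 - 4q_H - 2(q_L) = 0.
So q_L = (213 - 2q_H)/4 and q_H = (285 - 2q_L)/4.
Solving the pair: q_L = 47/2, q_H = 119/2.
Total output Q = 47/2 + 119/2 = 83.

83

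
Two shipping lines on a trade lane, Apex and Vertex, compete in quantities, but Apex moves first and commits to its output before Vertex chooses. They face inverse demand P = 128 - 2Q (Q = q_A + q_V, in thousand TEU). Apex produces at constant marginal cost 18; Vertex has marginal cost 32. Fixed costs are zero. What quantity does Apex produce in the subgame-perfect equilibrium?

31

The follower Vertex best-responds to any q_A: π_V = (128 - 2Q)q_V - 32q_V.
Follower FOC: 96 - 2q_A - 4q_V = 0, so q_V(q_A) = (96 - 2q_A)/4.
Apex substitutes q_V(q_A) into its own profit: π_A = q_A(128 - 2q_A - (96 - 2q_A)/2) - 18q_A = (80 - q_A)q_A - 18q_A.
The leader's first-order condition 62 - 2q_A = 0 yields q_A = 31.
Then q_V = (96 - 2·31)/4 = 17/2.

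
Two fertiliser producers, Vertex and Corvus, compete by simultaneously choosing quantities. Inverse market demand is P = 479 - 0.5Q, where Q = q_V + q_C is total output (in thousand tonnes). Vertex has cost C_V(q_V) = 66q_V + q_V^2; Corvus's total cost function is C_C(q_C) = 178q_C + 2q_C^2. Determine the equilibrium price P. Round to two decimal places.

Vertex's profit: π_V = (479 - 0.5Q)q_V - (66q_V + q_V²). Setting ∂π_V/∂q_V = 0: 413 - 3q_V - (1/2)(q_C) = 0.
Corvus's first-order condition: 301 - 5q_C - (1/2)(q_V) = 0.
Best responses: q_V = (413 - (1/2)q_C)/3, q_C = (301 - (1/2)q_V)/5.
Solving the pair: q_V = 129.7966, q_C = 47.2203.
Total output Q = 177.0169, so price P = 479 - (1/2)·177.0169 = 390.4915.

390.49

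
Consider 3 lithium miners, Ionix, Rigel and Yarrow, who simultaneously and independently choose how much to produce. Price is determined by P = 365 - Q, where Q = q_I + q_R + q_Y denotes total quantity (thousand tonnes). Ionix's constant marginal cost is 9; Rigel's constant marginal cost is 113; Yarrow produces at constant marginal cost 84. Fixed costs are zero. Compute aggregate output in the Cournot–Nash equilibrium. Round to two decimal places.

222.25

Ionix's profit: π_I = (365 - Q)q_I - (9q_I). Setting ∂π_I/∂q_I = 0: 356 - 2q_I - (q_R + q_Y) = 0.
Rigel's first-order condition: 252 - 2q_R - (q_I + q_Y) = 0.
Yarrow's profit: π_Y = (365 - Q)q_Y - (84q_Y). Setting ∂π_Y/∂q_Y = 0: 281 - 2q_Y - (q_I + q_R) = 0.
Adding the 3 conditions: 889 − 2Q − 2Q = 0, i.e. Q = 889/4.
Back-substituting: q_I = (356 − 889/4) = 535/4, q_R = (252 − 889/4) = 119/4, q_Y = (281 − 889/4) = 235/4.
Total output Q = 535/4 + 119/4 + 235/4 = 889/4.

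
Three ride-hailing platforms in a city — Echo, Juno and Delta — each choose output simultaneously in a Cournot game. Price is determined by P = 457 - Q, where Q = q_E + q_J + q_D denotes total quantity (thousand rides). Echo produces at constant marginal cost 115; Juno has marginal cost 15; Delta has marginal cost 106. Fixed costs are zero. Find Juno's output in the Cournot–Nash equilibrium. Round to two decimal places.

158.25

Echo's profit: π_E = (457 - Q)q_E - (115q_E). Setting ∂π_E/∂q_E = 0: 342 - 2q_E - (q_J + q_D) = 0.
Juno's profit: π_J = (457 - Q)q_J - (15q_J). Setting ∂π_J/∂q_J = 0: 442 - 2q_J - (q_E + q_D) = 0.
Delta's first-order condition: 351 - 2q_D - (q_E + q_J) = 0.
Adding the 3 conditions: 1135 − 2Q − 2Q = 0, i.e. Q = 1135/4.
Back-substituting: q_E = (342 − 1135/4) = 233/4, q_J = (442 − 1135/4) = 633/4, q_D = (351 − 1135/4) = 269/4.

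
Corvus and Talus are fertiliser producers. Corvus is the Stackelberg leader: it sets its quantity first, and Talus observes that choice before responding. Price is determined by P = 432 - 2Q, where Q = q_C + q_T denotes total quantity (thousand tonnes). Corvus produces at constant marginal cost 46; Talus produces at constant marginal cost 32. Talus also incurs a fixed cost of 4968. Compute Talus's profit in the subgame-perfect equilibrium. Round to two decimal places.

The follower Talus best-responds to any q_C: π_T = (432 - 2Q)q_T - 32q_T.
Setting the follower's marginal profit to zero, 400 - 2q_C - 4q_T = 0, i.e. q_T = (400 - 2q_C)/4.
The leader anticipates this reaction. Substituting into P = 432 - 2Q gives P = 232 - q_C, so π_C = (232 - q_C)q_C - 46q_C.
The leader's first-order condition 186 - 2q_C = 0 yields q_C = 93.
Then q_T = (400 - 2·93)/4 = 107/2.
Price P = 432 - 2·(293/2) = 139.
Talus's profit: (139 - 32)·(107/2) - 4968 = 1513/2.

756.50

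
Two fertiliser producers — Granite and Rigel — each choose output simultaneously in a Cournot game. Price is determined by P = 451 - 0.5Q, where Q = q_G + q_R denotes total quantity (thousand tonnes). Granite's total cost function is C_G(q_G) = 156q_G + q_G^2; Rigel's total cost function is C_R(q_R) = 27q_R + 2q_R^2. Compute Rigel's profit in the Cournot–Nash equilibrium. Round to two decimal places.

14530.31

Granite's profit: π_G = (451 - 0.5Q)q_G - (156q_G + q_G²). Setting ∂π_G/∂q_G = 0: 295 - 3q_G - (1/2)(q_R) = 0.
Rigel's first-order condition: 424 - 5q_R - (1/2)(q_G) = 0.
So q_G = (295 - (1/2)q_R)/3 and q_R = (424 - (1/2)q_G)/5.
Solving the pair: q_G = 85.6271, q_R = 76.2373.
Price P = 451 - (1/2)·161.8644 = 370.0678.
Rigel's profit: 370.0678·76.2373 - 27·76.2373 - 2·76.2373² = 14530.3103.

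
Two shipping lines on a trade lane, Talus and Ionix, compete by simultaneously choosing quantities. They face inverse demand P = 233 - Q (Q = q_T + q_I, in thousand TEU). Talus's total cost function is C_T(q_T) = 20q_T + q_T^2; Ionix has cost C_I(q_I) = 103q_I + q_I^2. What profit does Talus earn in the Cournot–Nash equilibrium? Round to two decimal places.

4633.64

Talus's profit: π_T = (233 - Q)q_T - (20q_T + q_T²). Setting ∂π_T/∂q_T = 0: 213 - 4q_T - (q_I) = 0.
Ionix's profit: π_I = (233 - Q)q_I - (103q_I + q_I²). Setting ∂π_I/∂q_I = 0: 130 - 4q_I - (q_T) = 0.
Best responses: q_T = (213 - q_I)/4, q_I = (130 - q_T)/4.
Substituting one into the other gives q_T = 722/15 and q_I = 307/15.
Price P = 233 - 343/5 = 822/5.
Talus's profit: (822/5)·(722/15) - 20·(722/15) - (722/15)² = 4633.6356.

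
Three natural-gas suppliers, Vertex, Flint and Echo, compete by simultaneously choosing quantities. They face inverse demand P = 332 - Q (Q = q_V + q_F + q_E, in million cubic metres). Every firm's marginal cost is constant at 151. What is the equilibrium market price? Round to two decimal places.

196.25

A representative firm's profit is π_i = q_i(332 - Q) - 151q_i.
Setting ∂π_i/∂q_i = 0 with rivals' quantities fixed: 181 - 2q_i - Σ_{j≠i} q_j = 0.
By symmetry each firm produces the same amount; substituting Σ_{j≠i} q_j = 2q_i yields q_i = 181/4.
Total output Q = 543/4, so price P = 332 - 543/4 = 785/4.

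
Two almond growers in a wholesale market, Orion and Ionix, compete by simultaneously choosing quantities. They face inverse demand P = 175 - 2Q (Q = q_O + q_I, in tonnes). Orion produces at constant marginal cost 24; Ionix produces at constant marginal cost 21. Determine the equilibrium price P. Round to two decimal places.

Orion's profit: π_O = (175 - 2Q)q_O - (24q_O). Setting ∂π_O/∂q_O = 0: 151 - 4q_O - 2(q_I) = 0.
Ionix's profit: π_I = (175 - 2Q)q_I - (21q_I). Setting ∂π_I/∂q_I = 0: 154 - 4q_I - 2(q_O) = 0.
Best responses: q_O = (151 - 2q_I)/4, q_I = (154 - 2q_O)/4.
Solving the pair: q_O = 74/3, q_I = 157/6.
Total output Q = 305/6, so price P = 175 - 2·(305/6) = 220/3.

73.33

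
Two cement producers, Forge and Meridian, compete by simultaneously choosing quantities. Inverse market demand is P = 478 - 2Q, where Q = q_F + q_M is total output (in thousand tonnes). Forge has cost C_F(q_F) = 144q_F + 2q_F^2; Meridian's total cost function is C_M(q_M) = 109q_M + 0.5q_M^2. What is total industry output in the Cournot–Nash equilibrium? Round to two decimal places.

Forge's profit: π_F = (478 - 2Q)q_F - (144q_F + 2q_F²). Setting ∂π_F/∂q_F = 0: 334 - 8q_F - 2(q_M) = 0.
Meridian's first-order condition: 369 - 5q_M - 2(q_F) = 0.
So q_F = (334 - 2q_M)/8 and q_M = (369 - 2q_F)/5.
Substituting one into the other gives q_F = 233/9 and q_M = 571/9.
Total output Q = 233/9 + 571/9 = 268/3.

89.33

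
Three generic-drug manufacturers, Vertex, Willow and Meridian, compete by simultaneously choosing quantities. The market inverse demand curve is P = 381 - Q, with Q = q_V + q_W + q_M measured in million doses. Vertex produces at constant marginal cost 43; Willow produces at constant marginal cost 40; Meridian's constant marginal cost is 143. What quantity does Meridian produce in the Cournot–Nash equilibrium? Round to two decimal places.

8.75

Vertex's profit: π_V = (381 - Q)q_V - (43q_V). Setting ∂π_V/∂q_V = 0: 338 - 2q_V - (q_W + q_M) = 0.
Willow's first-order condition: 341 - 2q_W - (q_V + q_M) = 0.
Meridian's first-order condition: 238 - 2q_M - (q_V + q_W) = 0.
Adding the 3 first-order conditions: 917 − 4Q = 0, so Q = 917/4.
Back-substituting: q_V = (338 − 917/4) = 435/4, q_W = (341 − 917/4) = 447/4, q_M = (238 − 917/4) = 35/4.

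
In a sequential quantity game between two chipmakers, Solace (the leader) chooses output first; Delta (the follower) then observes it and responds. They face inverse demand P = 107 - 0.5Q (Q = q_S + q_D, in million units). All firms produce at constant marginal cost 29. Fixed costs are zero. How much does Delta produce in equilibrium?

Solve by backward induction. Given q_S, the follower Delta maximises π_D = (107 - (1/2)q_S - (1/2)q_D)q_D - 29q_D.
Follower FOC: 78 - (1/2)q_S - q_D = 0, so q_D(q_S) = (78 - (1/2)q_S).
The leader anticipates this reaction. Substituting into P = 107 - 0.5Q gives P = 68 - (1/4)q_S, so π_S = (68 - (1/4)q_S)q_S - 29q_S.
The leader's first-order condition 39 - (1/2)q_S = 0 yields q_S = 78.
Then q_D = (78 - (1/2)·78) = 39.

39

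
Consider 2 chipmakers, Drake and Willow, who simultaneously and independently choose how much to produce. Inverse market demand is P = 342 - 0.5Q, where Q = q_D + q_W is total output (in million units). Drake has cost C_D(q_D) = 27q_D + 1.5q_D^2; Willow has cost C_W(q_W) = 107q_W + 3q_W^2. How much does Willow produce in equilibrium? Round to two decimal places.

Drake's profit: π_D = (342 - 0.5Q)q_D - (27q_D + (3/2)q_D²). Setting ∂π_D/∂q_D = 0: 315 - 4q_D - (1/2)(q_W) = 0.
Willow's first-order condition: 235 - 7q_W - (1/2)(q_D) = 0.
So q_D = (315 - (1/2)q_W)/4 and q_W = (235 - (1/2)q_D)/7.
Solving the pair: q_D = 75.2252, q_W = 28.1982.

28.20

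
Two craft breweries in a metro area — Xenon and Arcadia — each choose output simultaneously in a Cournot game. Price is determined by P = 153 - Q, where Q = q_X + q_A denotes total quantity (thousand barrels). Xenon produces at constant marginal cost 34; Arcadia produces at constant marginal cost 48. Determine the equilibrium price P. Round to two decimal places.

78.33

Xenon's profit: π_X = (153 - Q)q_X - (34q_X). Setting ∂π_X/∂q_X = 0: 119 - 2q_X - (q_A) = 0.
Arcadia's profit: π_A = (153 - Q)q_A - (48q_A). Setting ∂π_A/∂q_A = 0: 105 - 2q_A - (q_X) = 0.
Rearranging gives the reaction functions q_X = (119 - q_A)/2 and q_A = (105 - q_X)/2.
Substituting one into the other gives q_X = 133/3 and q_A = 91/3.
Total output Q = 224/3, so price P = 153 - 224/3 = 235/3.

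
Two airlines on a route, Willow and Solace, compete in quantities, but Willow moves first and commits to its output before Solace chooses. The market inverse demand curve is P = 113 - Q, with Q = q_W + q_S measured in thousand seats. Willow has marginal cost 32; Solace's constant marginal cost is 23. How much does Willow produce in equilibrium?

36

The follower Solace best-responds to any q_W: π_S = (113 - Q)q_S - 23q_S.
Follower FOC: 90 - q_W - 2q_S = 0, so q_S(q_W) = (90 - q_W)/2.
The leader anticipates this reaction. Substituting into P = 113 - Q gives P = 68 - (1/2)q_W, so π_W = (68 - (1/2)q_W)q_W - 32q_W.
The leader's first-order condition 36 - q_W = 0 yields q_W = 36.
Then q_S = (90 - 36)/2 = 27.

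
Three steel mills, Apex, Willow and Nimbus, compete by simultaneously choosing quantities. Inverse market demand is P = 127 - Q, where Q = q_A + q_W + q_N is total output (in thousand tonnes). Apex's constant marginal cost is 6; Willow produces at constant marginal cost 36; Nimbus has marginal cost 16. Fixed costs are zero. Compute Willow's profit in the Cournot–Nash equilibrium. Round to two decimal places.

Apex's profit: π_A = (127 - Q)q_A - (6q_A). Setting ∂π_A/∂q_A = 0: 121 - 2q_A - (q_W + q_N) = 0.
Willow's profit: π_W = (127 - Q)q_W - (36q_W). Setting ∂π_W/∂q_W = 0: 91 - 2q_W - (q_A + q_N) = 0.
Nimbus's first-order condition: 111 - 2q_N - (q_A + q_W) = 0.
Summing all 3 equations gives 323 − 4Q = 0, hence Q = 323/4.
Back-substituting: q_A = (121 − 323/4) = 161/4, q_W = (91 − 323/4) = 41/4, q_N = (111 − 323/4) = 121/4.
Price P = 127 - 323/4 = 185/4.
Willow's profit: (185/4 - 36)·(41/4) = 1681/16.

105.06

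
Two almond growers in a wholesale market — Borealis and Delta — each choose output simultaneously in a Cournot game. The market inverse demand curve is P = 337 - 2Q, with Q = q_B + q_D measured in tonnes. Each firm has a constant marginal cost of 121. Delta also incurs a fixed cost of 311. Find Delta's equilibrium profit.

Each firm earns π_i = (337 - 2Q)q_i - 121q_i.
Setting ∂π_i/∂q_i = 0 with rivals' quantities fixed: 216 - 4q_i - 2q_j = 0.
By symmetry each firm produces the same amount; substituting q_j = q_i yields q_i = 216/6 = 36.
Price P = 337 - 2·72 = 193.
Delta's profit: (193 - 121)·36 - 311 = 2281.

2281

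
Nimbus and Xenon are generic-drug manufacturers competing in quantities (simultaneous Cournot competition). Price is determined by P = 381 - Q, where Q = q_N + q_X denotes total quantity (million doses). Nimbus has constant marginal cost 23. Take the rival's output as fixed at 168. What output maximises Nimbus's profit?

With the rival's output fixed at 168, Nimbus's profit is π_N = (381 - 168 - q_N)q_N - (23q_N) = (213 - q_N)q_N - (23q_N).
∂π_N/∂q_N = 190 - 2q_N = 0, so q_N = 95.

95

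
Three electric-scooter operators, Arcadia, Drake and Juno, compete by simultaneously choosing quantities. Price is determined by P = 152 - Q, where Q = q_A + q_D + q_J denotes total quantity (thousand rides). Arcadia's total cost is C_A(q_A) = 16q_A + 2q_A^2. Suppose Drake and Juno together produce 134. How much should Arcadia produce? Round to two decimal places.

With rivals' combined output fixed at 134, Arcadia's profit is π_A = (152 - 134 - q_A)q_A - (16q_A + 2q_A²) = (18 - q_A)q_A - (16q_A + 2q_A²).
∂π_A/∂q_A = 2 - 6q_A = 0, so q_A = 1/3.

0.33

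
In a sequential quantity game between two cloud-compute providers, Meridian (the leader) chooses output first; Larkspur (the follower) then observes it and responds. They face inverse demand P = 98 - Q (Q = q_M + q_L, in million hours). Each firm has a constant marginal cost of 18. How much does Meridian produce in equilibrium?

The follower Larkspur best-responds to any q_M: π_L = (98 - Q)q_L - 18q_L.
Setting the follower's marginal profit to zero, 80 - q_M - 2q_L = 0, i.e. q_L = (80 - q_M)/2.
The leader anticipates this reaction. Substituting into P = 98 - Q gives P = 58 - (1/2)q_M, so π_M = (58 - (1/2)q_M)q_M - 18q_M.
Leader FOC: 40 - q_M = 0, so q_M = 40.
Then q_L = (80 - 40)/2 = 20.

40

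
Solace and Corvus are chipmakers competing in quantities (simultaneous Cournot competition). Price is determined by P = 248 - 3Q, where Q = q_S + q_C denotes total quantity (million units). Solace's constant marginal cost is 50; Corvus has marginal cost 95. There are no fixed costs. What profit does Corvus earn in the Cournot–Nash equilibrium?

432

Solace's profit: π_S = (248 - 3Q)q_S - (50q_S). Setting ∂π_S/∂q_S = 0: 198 - 6q_S - 3(q_C) = 0.
Corvus's first-order condition: 153 - 6q_C - 3(q_S) = 0.
Best responses: q_S = (198 - 3q_C)/6, q_C = (153 - 3q_S)/6.
Substituting one into the other gives q_S = 27 and q_C = 12.
Price P = 248 - 3·39 = 131.
Corvus's profit: (131 - 95)·12 = 432.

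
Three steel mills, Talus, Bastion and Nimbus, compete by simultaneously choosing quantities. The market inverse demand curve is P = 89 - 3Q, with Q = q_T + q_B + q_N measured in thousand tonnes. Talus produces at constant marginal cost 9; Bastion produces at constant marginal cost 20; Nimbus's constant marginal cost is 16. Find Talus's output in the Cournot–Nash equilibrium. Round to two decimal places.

Talus's profit: π_T = (89 - 3Q)q_T - (9q_T). Setting ∂π_T/∂q_T = 0: 80 - 6q_T - 3(q_B + q_N) = 0.
Bastion's first-order condition: 69 - 6q_B - 3(q_T + q_N) = 0.
Nimbus's first-order condition: 73 - 6q_N - 3(q_T + q_B) = 0.
Adding the 3 first-order conditions: 222 − 12Q = 0, so Q = 37/2.
Back-substituting: q_T = (80 − 111/2)/3 = 49/6, q_B = (69 − 111/2)/3 = 9/2, q_N = (73 − 111/2)/3 = 35/6.

8.17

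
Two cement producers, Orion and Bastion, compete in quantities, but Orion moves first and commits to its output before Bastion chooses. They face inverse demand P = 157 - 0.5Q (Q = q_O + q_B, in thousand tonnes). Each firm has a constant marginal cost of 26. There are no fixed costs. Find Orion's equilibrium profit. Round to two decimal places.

Solve by backward induction. Given q_O, the follower Bastion maximises π_B = (157 - (1/2)q_O - (1/2)q_B)q_B - 26q_B.
Follower FOC: 131 - (1/2)q_O - q_B = 0, so q_B(q_O) = (131 - (1/2)q_O).
The leader anticipates this reaction. Substituting into P = 157 - 0.5Q gives P = 183/2 - (1/4)q_O, so π_O = (183/2 - (1/4)q_O)q_O - 26q_O.
Leader FOC: 131/2 - (1/2)q_O = 0, so q_O = 131.
Then q_B = (131 - (1/2)·131) = 131/2.
Price P = 157 - (1/2)·(393/2) = 235/4.
Orion's profit: (235/4 - 26)·131 = 4290.2500.

4290.25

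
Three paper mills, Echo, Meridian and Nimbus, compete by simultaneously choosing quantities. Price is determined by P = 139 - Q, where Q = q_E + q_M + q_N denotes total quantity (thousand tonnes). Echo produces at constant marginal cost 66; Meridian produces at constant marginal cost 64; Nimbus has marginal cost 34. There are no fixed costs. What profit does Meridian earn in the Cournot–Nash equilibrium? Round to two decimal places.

Echo's profit: π_E = (139 - Q)q_E - (66q_E). Setting ∂π_E/∂q_E = 0: 73 - 2q_E - (q_M + q_N) = 0.
Meridian's first-order condition: 75 - 2q_M - (q_E + q_N) = 0.
Nimbus's profit: π_N = (139 - Q)q_N - (34q_N). Setting ∂π_N/∂q_N = 0: 105 - 2q_N - (q_E + q_M) = 0.
Adding the 3 first-order conditions: 253 − 4Q = 0, so Q = 253/4.
Back-substituting: q_E = (73 − 253/4) = 39/4, q_M = (75 − 253/4) = 47/4, q_N = (105 − 253/4) = 167/4.
Price P = 139 - 253/4 = 303/4.
Meridian's profit: (303/4 - 64)·(47/4) = 138.0625.

138.06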